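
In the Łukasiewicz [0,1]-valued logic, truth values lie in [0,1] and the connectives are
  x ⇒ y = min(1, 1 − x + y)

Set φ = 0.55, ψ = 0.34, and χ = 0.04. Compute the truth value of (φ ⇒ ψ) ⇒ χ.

0.25

φ ⇒ ψ = min(1, 1 − 0.55 + 0.34) = min(1, 0.79) = 0.79
(φ ⇒ ψ) ⇒ χ = min(1, 1 − 0.79 + 0.04) = min(1, 0.25) = 0.25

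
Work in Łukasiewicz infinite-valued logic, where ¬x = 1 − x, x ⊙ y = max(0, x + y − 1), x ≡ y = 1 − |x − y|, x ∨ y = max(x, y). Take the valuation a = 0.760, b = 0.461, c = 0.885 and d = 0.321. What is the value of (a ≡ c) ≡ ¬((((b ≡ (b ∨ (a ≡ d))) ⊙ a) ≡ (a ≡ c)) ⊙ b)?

0.879

a ≡ c = 1 − |0.760 − 0.885| = 1 − 0.125 = 0.875
a ≡ d = 1 − |0.760 − 0.321| = 1 − 0.439 = 0.561
b ∨ (a ≡ d) = max(0.461, 0.561) = 0.561
b ≡ (b ∨ (a ≡ d)) = 1 − |0.461 − 0.561| = 1 − 0.100 = 0.900
(b ≡ (b ∨ (a ≡ d))) ⊙ a = max(0, 0.900 + 0.760 − 1) = max(0, 0.660) = 0.660
((b ≡ (b ∨ (a ≡ d))) ⊙ a) ≡ (a ≡ c) = 1 − |0.660 − 0.875| = 1 − 0.215 = 0.785
(((b ≡ (b ∨ (a ≡ d))) ⊙ a) ≡ (a ≡ c)) ⊙ b = max(0, 0.785 + 0.461 − 1) = max(0, 0.246) = 0.246
¬((((b ≡ (b ∨ (a ≡ d))) ⊙ a) ≡ (a ≡ c)) ⊙ b) = 1 − 0.246 = 0.754
(a ≡ c) ≡ ¬((((b ≡ (b ∨ (a ≡ d))) ⊙ a) ≡ (a ≡ c)) ⊙ b) = 1 − |0.875 − 0.754| = 1 − 0.121 = 0.879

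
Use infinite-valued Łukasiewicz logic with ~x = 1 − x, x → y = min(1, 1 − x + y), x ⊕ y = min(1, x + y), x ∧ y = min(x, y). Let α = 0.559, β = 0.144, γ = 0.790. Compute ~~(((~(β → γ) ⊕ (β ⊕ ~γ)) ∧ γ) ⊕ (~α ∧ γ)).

β → γ = min(1, 1 − 0.144 + 0.790) = min(1, 1.646) = 1.000
~(β → γ) = 1 − 1.000 = 0.000
~γ = 1 − 0.790 = 0.210
β ⊕ ~γ = min(1, 0.144 + 0.210) = min(1, 0.354) = 0.354
~(β → γ) ⊕ (β ⊕ ~γ) = min(1, 0.000 + 0.354) = min(1, 0.354) = 0.354
(~(β → γ) ⊕ (β ⊕ ~γ)) ∧ γ = min(0.354, 0.790) = 0.354
~α = 1 − 0.559 = 0.441
~α ∧ γ = min(0.441, 0.790) = 0.441
((~(β → γ) ⊕ (β ⊕ ~γ)) ∧ γ) ⊕ (~α ∧ γ) = min(1, 0.354 + 0.441) = min(1, 0.795) = 0.795
~(((~(β → γ) ⊕ (β ⊕ ~γ)) ∧ γ) ⊕ (~α ∧ γ)) = 1 − 0.795 = 0.205
~~(((~(β → γ) ⊕ (β ⊕ ~γ)) ∧ γ) ⊕ (~α ∧ γ)) = 1 − 0.205 = 0.795

0.795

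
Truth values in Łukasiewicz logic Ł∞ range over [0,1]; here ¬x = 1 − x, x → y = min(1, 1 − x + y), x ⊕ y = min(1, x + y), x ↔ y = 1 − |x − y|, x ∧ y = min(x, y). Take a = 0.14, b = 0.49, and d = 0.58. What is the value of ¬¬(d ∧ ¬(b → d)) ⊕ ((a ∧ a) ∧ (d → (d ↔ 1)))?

b → d = min(1, 1 − 0.49 + 0.58) = min(1, 1.09) = 1.00
¬(b → d) = 1 − 1.00 = 0.00
d ∧ ¬(b → d) = min(0.58, 0.00) = 0.00
¬(d ∧ ¬(b → d)) = 1 − 0.00 = 1.00
¬¬(d ∧ ¬(b → d)) = 1 − 1.00 = 0.00
a ∧ a = min(0.14, 0.14) = 0.14
d ↔ 1 = 1 − |0.58 − 1.00| = 1 − 0.42 = 0.58
d → (d ↔ 1) = min(1, 1 − 0.58 + 0.58) = min(1, 1.00) = 1.00
(a ∧ a) ∧ (d → (d ↔ 1)) = min(0.14, 1.00) = 0.14
¬¬(d ∧ ¬(b → d)) ⊕ ((a ∧ a) ∧ (d → (d ↔ 1))) = min(1, 0.00 + 0.14) = min(1, 0.14) = 0.14

0.14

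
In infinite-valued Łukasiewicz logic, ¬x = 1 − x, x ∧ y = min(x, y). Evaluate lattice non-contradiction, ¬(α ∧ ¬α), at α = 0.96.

0.96

¬α = 1 − 0.96 = 0.04
α ∧ ¬α = min(0.96, 0.04) = 0.04
¬(α ∧ ¬α) = 1 − 0.04 = 0.96
(The value 0.96 < 1 shows this instance is not satisfied; not a Ł∞-tautology — its value is 1 − min(a, 1−a).)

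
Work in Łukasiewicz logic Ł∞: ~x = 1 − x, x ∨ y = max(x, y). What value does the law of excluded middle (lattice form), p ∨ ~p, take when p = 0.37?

~p = 1 − 0.37 = 0.63
p ∨ ~p = max(0.37, 0.63) = 0.63
(The value 0.63 < 1 shows this instance is not satisfied; not a Ł∞-tautology — its value is max(a, 1−a).)

0.63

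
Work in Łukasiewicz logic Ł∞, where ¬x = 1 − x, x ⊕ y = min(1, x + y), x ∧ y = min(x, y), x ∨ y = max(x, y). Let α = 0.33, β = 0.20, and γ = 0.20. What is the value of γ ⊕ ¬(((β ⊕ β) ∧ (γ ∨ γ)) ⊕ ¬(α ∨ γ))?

β ⊕ β = min(1, 0.20 + 0.20) = min(1, 0.40) = 0.40
γ ∨ γ = max(0.20, 0.20) = 0.20
(β ⊕ β) ∧ (γ ∨ γ) = min(0.40, 0.20) = 0.20
α ∨ γ = max(0.33, 0.20) = 0.33
¬(α ∨ γ) = 1 − 0.33 = 0.67
((β ⊕ β) ∧ (γ ∨ γ)) ⊕ ¬(α ∨ γ) = min(1, 0.20 + 0.67) = min(1, 0.87) = 0.87
¬(((β ⊕ β) ∧ (γ ∨ γ)) ⊕ ¬(α ∨ γ)) = 1 − 0.87 = 0.13
γ ⊕ ¬(((β ⊕ β) ∧ (γ ∨ γ)) ⊕ ¬(α ∨ γ)) = min(1, 0.20 + 0.13) = min(1, 0.33) = 0.33

0.33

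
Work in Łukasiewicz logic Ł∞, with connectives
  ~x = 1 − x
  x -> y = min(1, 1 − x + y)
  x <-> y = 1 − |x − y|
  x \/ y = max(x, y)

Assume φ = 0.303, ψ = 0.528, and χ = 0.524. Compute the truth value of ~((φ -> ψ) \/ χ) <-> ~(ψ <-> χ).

0.996

φ -> ψ = min(1, 1 − 0.303 + 0.528) = min(1, 1.225) = 1.000
(φ -> ψ) \/ χ = max(1.000, 0.524) = 1.000
~((φ -> ψ) \/ χ) = 1 − 1.000 = 0.000
ψ <-> χ = 1 − |0.528 − 0.524| = 1 − 0.004 = 0.996
~(ψ <-> χ) = 1 − 0.996 = 0.004
~((φ -> ψ) \/ χ) <-> ~(ψ <-> χ) = 1 − |0.000 − 0.004| = 1 − 0.004 = 0.996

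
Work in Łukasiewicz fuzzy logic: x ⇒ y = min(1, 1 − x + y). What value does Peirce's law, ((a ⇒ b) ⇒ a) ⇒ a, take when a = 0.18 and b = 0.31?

a ⇒ b = min(1, 1 − 0.18 + 0.31) = min(1, 1.13) = 1.00
(a ⇒ b) ⇒ a = min(1, 1 − 1.00 + 0.18) = min(1, 0.18) = 0.18
((a ⇒ b) ⇒ a) ⇒ a = min(1, 1 − 0.18 + 0.18) = min(1, 1.00) = 1.00

1.00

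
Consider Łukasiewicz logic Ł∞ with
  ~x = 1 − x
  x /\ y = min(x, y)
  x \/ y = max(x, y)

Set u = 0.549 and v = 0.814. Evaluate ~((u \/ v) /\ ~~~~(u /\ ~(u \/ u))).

u \/ v = max(0.549, 0.814) = 0.814
u \/ u = max(0.549, 0.549) = 0.549
~(u \/ u) = 1 − 0.549 = 0.451
u /\ ~(u \/ u) = min(0.549, 0.451) = 0.451
~(u /\ ~(u \/ u)) = 1 − 0.451 = 0.549
~~(u /\ ~(u \/ u)) = 1 − 0.549 = 0.451
~~~(u /\ ~(u \/ u)) = 1 − 0.451 = 0.549
~~~~(u /\ ~(u \/ u)) = 1 − 0.549 = 0.451
(u \/ v) /\ ~~~~(u /\ ~(u \/ u)) = min(0.814, 0.451) = 0.451
~((u \/ v) /\ ~~~~(u /\ ~(u \/ u))) = 1 − 0.451 = 0.549

0.549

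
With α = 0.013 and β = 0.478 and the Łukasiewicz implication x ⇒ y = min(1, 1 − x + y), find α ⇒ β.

α ⇒ β = min(1, 1 − 0.013 + 0.478) = min(1, 1.465) = 1.000
For comparison, the Gödel implication (1 if x ≤ y else y) would give 1.000.

1.000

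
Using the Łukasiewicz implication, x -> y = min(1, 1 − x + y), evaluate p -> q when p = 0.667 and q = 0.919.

p -> q = min(1, 1 − 0.667 + 0.919) = min(1, 1.252) = 1.000
For comparison, the Gödel implication (1 if x ≤ y else y) would give 1.000.

1.000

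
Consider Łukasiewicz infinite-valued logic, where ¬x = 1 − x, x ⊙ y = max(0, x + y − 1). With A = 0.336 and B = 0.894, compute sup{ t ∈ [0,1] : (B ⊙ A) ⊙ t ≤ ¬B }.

0.876

B ⊙ A = max(0, 0.894 + 0.336 − 1) = max(0, 0.230) = 0.230
So the left factor is B ⊙ A = 0.230.
¬B = 1 − 0.894 = 0.106
So the right-hand bound is ¬B = 0.106.
The residuum of the Łukasiewicz t-norm gives the supremum: min(1, 1 − 0.230 + 0.106).
1 − 0.230 + 0.106 = 0.876, so t = min(1, 0.876) = 0.876.
Check: 0.230 ⊙ 0.876 = max(0, 0.106) = 0.106 ≤ 0.106.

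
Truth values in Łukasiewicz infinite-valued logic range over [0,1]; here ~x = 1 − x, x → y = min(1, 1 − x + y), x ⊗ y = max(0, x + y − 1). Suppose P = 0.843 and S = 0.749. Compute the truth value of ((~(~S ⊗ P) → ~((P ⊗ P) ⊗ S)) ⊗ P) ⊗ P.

~S = 1 − 0.749 = 0.251
~S ⊗ P = max(0, 0.251 + 0.843 − 1) = max(0, 0.094) = 0.094
~(~S ⊗ P) = 1 − 0.094 = 0.906
P ⊗ P = max(0, 0.843 + 0.843 − 1) = max(0, 0.686) = 0.686
(P ⊗ P) ⊗ S = max(0, 0.686 + 0.749 − 1) = max(0, 0.435) = 0.435
~((P ⊗ P) ⊗ S) = 1 − 0.435 = 0.565
~(~S ⊗ P) → ~((P ⊗ P) ⊗ S) = min(1, 1 − 0.906 + 0.565) = min(1, 0.659) = 0.659
(~(~S ⊗ P) → ~((P ⊗ P) ⊗ S)) ⊗ P = max(0, 0.659 + 0.843 − 1) = max(0, 0.502) = 0.502
((~(~S ⊗ P) → ~((P ⊗ P) ⊗ S)) ⊗ P) ⊗ P = max(0, 0.502 + 0.843 − 1) = max(0, 0.345) = 0.345

0.345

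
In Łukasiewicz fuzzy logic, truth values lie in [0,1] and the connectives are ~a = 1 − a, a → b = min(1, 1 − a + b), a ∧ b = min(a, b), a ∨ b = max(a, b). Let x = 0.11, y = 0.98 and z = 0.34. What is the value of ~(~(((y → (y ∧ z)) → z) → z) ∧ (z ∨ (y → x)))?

y ∧ z = min(0.98, 0.34) = 0.34
y → (y ∧ z) = min(1, 1 − 0.98 + 0.34) = min(1, 0.36) = 0.36
(y → (y ∧ z)) → z = min(1, 1 − 0.36 + 0.34) = min(1, 0.98) = 0.98
((y → (y ∧ z)) → z) → z = min(1, 1 − 0.98 + 0.34) = min(1, 0.36) = 0.36
~(((y → (y ∧ z)) → z) → z) = 1 − 0.36 = 0.64
y → x = min(1, 1 − 0.98 + 0.11) = min(1, 0.13) = 0.13
z ∨ (y → x) = max(0.34, 0.13) = 0.34
~(((y → (y ∧ z)) → z) → z) ∧ (z ∨ (y → x)) = min(0.64, 0.34) = 0.34
~(~(((y → (y ∧ z)) → z) → z) ∧ (z ∨ (y → x))) = 1 − 0.34 = 0.66

0.66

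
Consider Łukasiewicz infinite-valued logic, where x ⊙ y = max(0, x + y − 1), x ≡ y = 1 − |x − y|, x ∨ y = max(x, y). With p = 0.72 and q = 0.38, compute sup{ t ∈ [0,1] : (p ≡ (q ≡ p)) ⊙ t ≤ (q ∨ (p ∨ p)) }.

0.78

q ≡ p = 1 − |0.38 − 0.72| = 1 − 0.34 = 0.66
p ≡ (q ≡ p) = 1 − |0.72 − 0.66| = 1 − 0.06 = 0.94
So the left factor is p ≡ (q ≡ p) = 0.94.
p ∨ p = max(0.72, 0.72) = 0.72
q ∨ (p ∨ p) = max(0.38, 0.72) = 0.72
So the right-hand bound is q ∨ (p ∨ p) = 0.72.
The residuum of the Łukasiewicz t-norm gives the supremum: min(1, 1 − 0.94 + 0.72).
1 − 0.94 + 0.72 = 0.78, so t = min(1, 0.78) = 0.78.
Check: 0.94 ⊙ 0.78 = max(0, 0.72) = 0.72 ≤ 0.72.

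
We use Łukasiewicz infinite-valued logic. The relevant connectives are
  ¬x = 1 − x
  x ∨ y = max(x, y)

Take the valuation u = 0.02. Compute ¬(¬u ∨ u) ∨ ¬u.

0.98

¬u = 1 − 0.02 = 0.98
¬u ∨ u = max(0.98, 0.02) = 0.98
¬(¬u ∨ u) = 1 − 0.98 = 0.02
¬(¬u ∨ u) ∨ ¬u = max(0.02, 0.98) = 0.98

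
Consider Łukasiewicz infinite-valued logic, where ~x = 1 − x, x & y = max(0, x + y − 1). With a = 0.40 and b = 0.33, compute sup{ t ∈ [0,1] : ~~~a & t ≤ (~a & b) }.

0.40

~a = 1 − 0.40 = 0.60
~~a = 1 − 0.60 = 0.40
~~~a = 1 − 0.40 = 0.60
So the left factor is ~~~a = 0.60.
~a & b = max(0, 0.60 + 0.33 − 1) = max(0, -0.07) = 0.00
So the right-hand bound is ~a & b = 0.00.
The residuum of the Łukasiewicz t-norm gives the supremum: min(1, 1 − 0.60 + 0.00).
1 − 0.60 + 0.00 = 0.40, so t = min(1, 0.40) = 0.40.
Check: 0.60 & 0.40 = max(0, 0.00) = 0.00 ≤ 0.00.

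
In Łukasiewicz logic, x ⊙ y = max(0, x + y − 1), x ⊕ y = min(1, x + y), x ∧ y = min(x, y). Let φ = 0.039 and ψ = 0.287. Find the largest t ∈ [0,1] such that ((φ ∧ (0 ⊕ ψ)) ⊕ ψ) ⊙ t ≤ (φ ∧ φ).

0 ⊕ ψ = min(1, 0.000 + 0.287) = min(1, 0.287) = 0.287
φ ∧ (0 ⊕ ψ) = min(0.039, 0.287) = 0.039
(φ ∧ (0 ⊕ ψ)) ⊕ ψ = min(1, 0.039 + 0.287) = min(1, 0.326) = 0.326
So the left factor is (φ ∧ (0 ⊕ ψ)) ⊕ ψ = 0.326.
φ ∧ φ = min(0.039, 0.039) = 0.039
So the right-hand bound is φ ∧ φ = 0.039.
The residuum of the Łukasiewicz t-norm gives the supremum: min(1, 1 − 0.326 + 0.039).
1 − 0.326 + 0.039 = 0.713, so t = min(1, 0.713) = 0.713.
Check: 0.326 ⊙ 0.713 = max(0, 0.039) = 0.039 ≤ 0.039.

0.713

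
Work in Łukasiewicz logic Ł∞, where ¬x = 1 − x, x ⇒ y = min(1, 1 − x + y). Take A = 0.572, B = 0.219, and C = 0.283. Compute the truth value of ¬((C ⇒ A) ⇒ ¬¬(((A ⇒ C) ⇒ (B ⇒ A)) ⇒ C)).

C ⇒ A = min(1, 1 − 0.283 + 0.572) = min(1, 1.289) = 1.000
A ⇒ C = min(1, 1 − 0.572 + 0.283) = min(1, 0.711) = 0.711
B ⇒ A = min(1, 1 − 0.219 + 0.572) = min(1, 1.353) = 1.000
(A ⇒ C) ⇒ (B ⇒ A) = min(1, 1 − 0.711 + 1.000) = min(1, 1.289) = 1.000
((A ⇒ C) ⇒ (B ⇒ A)) ⇒ C = min(1, 1 − 1.000 + 0.283) = min(1, 0.283) = 0.283
¬(((A ⇒ C) ⇒ (B ⇒ A)) ⇒ C) = 1 − 0.283 = 0.717
¬¬(((A ⇒ C) ⇒ (B ⇒ A)) ⇒ C) = 1 − 0.717 = 0.283
(C ⇒ A) ⇒ ¬¬(((A ⇒ C) ⇒ (B ⇒ A)) ⇒ C) = min(1, 1 − 1.000 + 0.283) = min(1, 0.283) = 0.283
¬((C ⇒ A) ⇒ ¬¬(((A ⇒ C) ⇒ (B ⇒ A)) ⇒ C)) = 1 − 0.283 = 0.717

0.717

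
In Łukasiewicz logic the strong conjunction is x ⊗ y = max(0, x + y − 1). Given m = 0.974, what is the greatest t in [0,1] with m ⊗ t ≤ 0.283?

The residuum of the Łukasiewicz t-norm gives the supremum: min(1, 1 − 0.974 + 0.283).
1 − 0.974 + 0.283 = 0.309, so t = min(1, 0.309) = 0.309.
Check: 0.974 ⊗ 0.309 = max(0, 0.283) = 0.283 ≤ 0.283.

0.309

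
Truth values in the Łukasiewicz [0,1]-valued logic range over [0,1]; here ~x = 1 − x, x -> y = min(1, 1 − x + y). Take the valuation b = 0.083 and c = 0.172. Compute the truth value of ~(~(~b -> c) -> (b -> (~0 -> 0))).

~b = 1 − 0.083 = 0.917
~b -> c = min(1, 1 − 0.917 + 0.172) = min(1, 0.255) = 0.255
~(~b -> c) = 1 − 0.255 = 0.745
~0 = 1 − 0.000 = 1.000
~0 -> 0 = min(1, 1 − 1.000 + 0.000) = min(1, 0.000) = 0.000
b -> (~0 -> 0) = min(1, 1 − 0.083 + 0.000) = min(1, 0.917) = 0.917
~(~b -> c) -> (b -> (~0 -> 0)) = min(1, 1 − 0.745 + 0.917) = min(1, 1.172) = 1.000
~(~(~b -> c) -> (b -> (~0 -> 0))) = 1 − 1.000 = 0.000

0.000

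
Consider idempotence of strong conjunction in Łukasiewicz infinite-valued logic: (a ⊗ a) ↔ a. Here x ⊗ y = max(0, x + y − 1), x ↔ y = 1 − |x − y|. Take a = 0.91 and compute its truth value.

a ⊗ a = max(0, 0.91 + 0.91 − 1) = max(0, 0.82) = 0.82
(a ⊗ a) ↔ a = 1 − |0.82 − 0.91| = 1 − 0.09 = 0.91
(The value 0.91 < 1 shows this instance is not satisfied; fails in Ł∞ since a ⊗ a = max(0, 2a−1) ≠ a in general.)

0.91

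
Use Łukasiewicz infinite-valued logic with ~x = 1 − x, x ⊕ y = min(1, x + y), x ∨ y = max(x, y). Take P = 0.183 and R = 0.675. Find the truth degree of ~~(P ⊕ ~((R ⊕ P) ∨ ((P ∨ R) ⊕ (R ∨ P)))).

R ⊕ P = min(1, 0.675 + 0.183) = min(1, 0.858) = 0.858
P ∨ R = max(0.183, 0.675) = 0.675
R ∨ P = max(0.675, 0.183) = 0.675
(P ∨ R) ⊕ (R ∨ P) = min(1, 0.675 + 0.675) = min(1, 1.350) = 1.000
(R ⊕ P) ∨ ((P ∨ R) ⊕ (R ∨ P)) = max(0.858, 1.000) = 1.000
~((R ⊕ P) ∨ ((P ∨ R) ⊕ (R ∨ P))) = 1 − 1.000 = 0.000
P ⊕ ~((R ⊕ P) ∨ ((P ∨ R) ⊕ (R ∨ P))) = min(1, 0.183 + 0.000) = min(1, 0.183) = 0.183
~(P ⊕ ~((R ⊕ P) ∨ ((P ∨ R) ⊕ (R ∨ P)))) = 1 − 0.183 = 0.817
~~(P ⊕ ~((R ⊕ P) ∨ ((P ∨ R) ⊕ (R ∨ P)))) = 1 − 0.817 = 0.183

0.183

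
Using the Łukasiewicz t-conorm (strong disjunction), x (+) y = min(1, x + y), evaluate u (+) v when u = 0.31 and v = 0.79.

u (+) v = min(1, 0.31 + 0.79) = min(1, 1.10) = 1.00
For comparison, the Gödel t-conorm max(x, y) would give 0.79.

1.00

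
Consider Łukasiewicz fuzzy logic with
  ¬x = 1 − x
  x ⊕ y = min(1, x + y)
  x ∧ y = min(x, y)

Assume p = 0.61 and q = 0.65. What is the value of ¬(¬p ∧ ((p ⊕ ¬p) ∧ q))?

0.61

¬p = 1 − 0.61 = 0.39
p ⊕ ¬p = min(1, 0.61 + 0.39) = min(1, 1.00) = 1.00
(p ⊕ ¬p) ∧ q = min(1.00, 0.65) = 0.65
¬p ∧ ((p ⊕ ¬p) ∧ q) = min(0.39, 0.65) = 0.39
¬(¬p ∧ ((p ⊕ ¬p) ∧ q)) = 1 − 0.39 = 0.61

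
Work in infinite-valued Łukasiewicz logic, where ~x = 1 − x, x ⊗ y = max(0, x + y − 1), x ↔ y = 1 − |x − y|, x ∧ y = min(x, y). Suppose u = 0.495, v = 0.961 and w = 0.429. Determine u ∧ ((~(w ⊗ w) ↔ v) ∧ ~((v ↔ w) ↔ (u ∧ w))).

0.039

w ⊗ w = max(0, 0.429 + 0.429 − 1) = max(0, -0.142) = 0.000
~(w ⊗ w) = 1 − 0.000 = 1.000
~(w ⊗ w) ↔ v = 1 − |1.000 − 0.961| = 1 − 0.039 = 0.961
v ↔ w = 1 − |0.961 − 0.429| = 1 − 0.532 = 0.468
u ∧ w = min(0.495, 0.429) = 0.429
(v ↔ w) ↔ (u ∧ w) = 1 − |0.468 − 0.429| = 1 − 0.039 = 0.961
~((v ↔ w) ↔ (u ∧ w)) = 1 − 0.961 = 0.039
(~(w ⊗ w) ↔ v) ∧ ~((v ↔ w) ↔ (u ∧ w)) = min(0.961, 0.039) = 0.039
u ∧ ((~(w ⊗ w) ↔ v) ∧ ~((v ↔ w) ↔ (u ∧ w))) = min(0.495, 0.039) = 0.039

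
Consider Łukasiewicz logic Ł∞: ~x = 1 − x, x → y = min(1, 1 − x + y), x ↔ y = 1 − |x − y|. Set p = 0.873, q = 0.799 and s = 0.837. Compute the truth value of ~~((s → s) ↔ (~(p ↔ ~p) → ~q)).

s → s = min(1, 1 − 0.837 + 0.837) = min(1, 1.000) = 1.000
~p = 1 − 0.873 = 0.127
p ↔ ~p = 1 − |0.873 − 0.127| = 1 − 0.746 = 0.254
~(p ↔ ~p) = 1 − 0.254 = 0.746
~q = 1 − 0.799 = 0.201
~(p ↔ ~p) → ~q = min(1, 1 − 0.746 + 0.201) = min(1, 0.455) = 0.455
(s → s) ↔ (~(p ↔ ~p) → ~q) = 1 − |1.000 − 0.455| = 1 − 0.545 = 0.455
~((s → s) ↔ (~(p ↔ ~p) → ~q)) = 1 − 0.455 = 0.545
~~((s → s) ↔ (~(p ↔ ~p) → ~q)) = 1 − 0.545 = 0.455

0.455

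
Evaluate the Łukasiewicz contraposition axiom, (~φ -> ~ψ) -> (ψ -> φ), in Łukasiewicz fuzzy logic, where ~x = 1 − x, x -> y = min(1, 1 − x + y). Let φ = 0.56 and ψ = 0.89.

1.00

~φ = 1 − 0.56 = 0.44
~ψ = 1 − 0.89 = 0.11
~φ -> ~ψ = min(1, 1 − 0.44 + 0.11) = min(1, 0.67) = 0.67
ψ -> φ = min(1, 1 − 0.89 + 0.56) = min(1, 0.67) = 0.67
(~φ -> ~ψ) -> (ψ -> φ) = min(1, 1 − 0.67 + 0.67) = min(1, 1.00) = 1.00
(As expected: an axiom of Ł∞, always 1.)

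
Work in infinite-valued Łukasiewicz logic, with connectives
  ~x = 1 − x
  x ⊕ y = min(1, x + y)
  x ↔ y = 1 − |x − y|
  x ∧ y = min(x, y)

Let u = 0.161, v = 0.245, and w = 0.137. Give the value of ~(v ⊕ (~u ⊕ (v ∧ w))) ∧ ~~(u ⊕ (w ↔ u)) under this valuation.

0.000

~u = 1 − 0.161 = 0.839
v ∧ w = min(0.245, 0.137) = 0.137
~u ⊕ (v ∧ w) = min(1, 0.839 + 0.137) = min(1, 0.976) = 0.976
v ⊕ (~u ⊕ (v ∧ w)) = min(1, 0.245 + 0.976) = min(1, 1.221) = 1.000
~(v ⊕ (~u ⊕ (v ∧ w))) = 1 − 1.000 = 0.000
w ↔ u = 1 − |0.137 − 0.161| = 1 − 0.024 = 0.976
u ⊕ (w ↔ u) = min(1, 0.161 + 0.976) = min(1, 1.137) = 1.000
~(u ⊕ (w ↔ u)) = 1 − 1.000 = 0.000
~~(u ⊕ (w ↔ u)) = 1 − 0.000 = 1.000
~(v ⊕ (~u ⊕ (v ∧ w))) ∧ ~~(u ⊕ (w ↔ u)) = min(0.000, 1.000) = 0.000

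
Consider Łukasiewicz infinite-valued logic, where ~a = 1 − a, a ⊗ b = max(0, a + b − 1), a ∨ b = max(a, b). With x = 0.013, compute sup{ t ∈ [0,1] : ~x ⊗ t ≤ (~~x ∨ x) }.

0.026

~x = 1 − 0.013 = 0.987
So the left factor is ~x = 0.987.
~~x = 1 − 0.987 = 0.013
~~x ∨ x = max(0.013, 0.013) = 0.013
So the right-hand bound is ~~x ∨ x = 0.013.
The residuum of the Łukasiewicz t-norm gives the supremum: min(1, 1 − 0.987 + 0.013).
1 − 0.987 + 0.013 = 0.026, so t = min(1, 0.026) = 0.026.
Check: 0.987 ⊗ 0.026 = max(0, 0.013) = 0.013 ≤ 0.013.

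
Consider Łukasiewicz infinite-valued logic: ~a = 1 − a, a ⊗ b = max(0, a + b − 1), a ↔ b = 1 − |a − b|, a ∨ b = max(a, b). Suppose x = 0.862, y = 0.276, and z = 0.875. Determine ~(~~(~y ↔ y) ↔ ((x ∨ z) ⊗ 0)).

0.552

~y = 1 − 0.276 = 0.724
~y ↔ y = 1 − |0.724 − 0.276| = 1 − 0.448 = 0.552
~(~y ↔ y) = 1 − 0.552 = 0.448
~~(~y ↔ y) = 1 − 0.448 = 0.552
x ∨ z = max(0.862, 0.875) = 0.875
(x ∨ z) ⊗ 0 = max(0, 0.875 + 0.000 − 1) = max(0, -0.125) = 0.000
~~(~y ↔ y) ↔ ((x ∨ z) ⊗ 0) = 1 − |0.552 − 0.000| = 1 − 0.552 = 0.448
~(~~(~y ↔ y) ↔ ((x ∨ z) ⊗ 0)) = 1 − 0.448 = 0.552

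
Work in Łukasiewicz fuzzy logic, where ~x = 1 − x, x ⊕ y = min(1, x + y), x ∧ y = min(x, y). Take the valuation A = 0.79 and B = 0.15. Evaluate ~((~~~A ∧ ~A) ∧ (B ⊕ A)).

0.79

~A = 1 − 0.79 = 0.21
~~A = 1 − 0.21 = 0.79
~~~A = 1 − 0.79 = 0.21
~~~A ∧ ~A = min(0.21, 0.21) = 0.21
B ⊕ A = min(1, 0.15 + 0.79) = min(1, 0.94) = 0.94
(~~~A ∧ ~A) ∧ (B ⊕ A) = min(0.21, 0.94) = 0.21
~((~~~A ∧ ~A) ∧ (B ⊕ A)) = 1 − 0.21 = 0.79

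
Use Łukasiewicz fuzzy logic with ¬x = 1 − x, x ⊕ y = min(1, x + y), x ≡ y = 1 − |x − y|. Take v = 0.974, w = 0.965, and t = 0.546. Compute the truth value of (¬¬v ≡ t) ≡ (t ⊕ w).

¬v = 1 − 0.974 = 0.026
¬¬v = 1 − 0.026 = 0.974
¬¬v ≡ t = 1 − |0.974 − 0.546| = 1 − 0.428 = 0.572
t ⊕ w = min(1, 0.546 + 0.965) = min(1, 1.511) = 1.000
(¬¬v ≡ t) ≡ (t ⊕ w) = 1 − |0.572 − 1.000| = 1 − 0.428 = 0.572

0.572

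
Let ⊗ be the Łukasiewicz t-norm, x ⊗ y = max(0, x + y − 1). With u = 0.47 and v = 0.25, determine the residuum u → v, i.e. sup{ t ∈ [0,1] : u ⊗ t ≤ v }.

0.78

The residuum of the Łukasiewicz t-norm gives the supremum: min(1, 1 − 0.47 + 0.25).
1 − 0.47 + 0.25 = 0.78, so t = min(1, 0.78) = 0.78.
Check: 0.47 ⊗ 0.78 = max(0, 0.25) = 0.25 ≤ 0.25.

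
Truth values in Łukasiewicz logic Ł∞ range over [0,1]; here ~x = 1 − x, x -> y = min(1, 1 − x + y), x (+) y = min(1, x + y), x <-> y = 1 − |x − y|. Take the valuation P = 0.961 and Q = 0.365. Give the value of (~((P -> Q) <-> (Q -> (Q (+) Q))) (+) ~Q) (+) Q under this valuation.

1.000

P -> Q = min(1, 1 − 0.961 + 0.365) = min(1, 0.404) = 0.404
Q (+) Q = min(1, 0.365 + 0.365) = min(1, 0.730) = 0.730
Q -> (Q (+) Q) = min(1, 1 − 0.365 + 0.730) = min(1, 1.365) = 1.000
(P -> Q) <-> (Q -> (Q (+) Q)) = 1 − |0.404 − 1.000| = 1 − 0.596 = 0.404
~((P -> Q) <-> (Q -> (Q (+) Q))) = 1 − 0.404 = 0.596
~Q = 1 − 0.365 = 0.635
~((P -> Q) <-> (Q -> (Q (+) Q))) (+) ~Q = min(1, 0.596 + 0.635) = min(1, 1.231) = 1.000
(~((P -> Q) <-> (Q -> (Q (+) Q))) (+) ~Q) (+) Q = min(1, 1.000 + 0.365) = min(1, 1.365) = 1.000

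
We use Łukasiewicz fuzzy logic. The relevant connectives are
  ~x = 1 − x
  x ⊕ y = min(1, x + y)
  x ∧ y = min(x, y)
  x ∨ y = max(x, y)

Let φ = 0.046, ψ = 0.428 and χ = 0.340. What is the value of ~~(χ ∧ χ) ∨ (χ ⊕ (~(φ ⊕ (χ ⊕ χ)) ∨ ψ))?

χ ∧ χ = min(0.340, 0.340) = 0.340
~(χ ∧ χ) = 1 − 0.340 = 0.660
~~(χ ∧ χ) = 1 − 0.660 = 0.340
χ ⊕ χ = min(1, 0.340 + 0.340) = min(1, 0.680) = 0.680
φ ⊕ (χ ⊕ χ) = min(1, 0.046 + 0.680) = min(1, 0.726) = 0.726
~(φ ⊕ (χ ⊕ χ)) = 1 − 0.726 = 0.274
~(φ ⊕ (χ ⊕ χ)) ∨ ψ = max(0.274, 0.428) = 0.428
χ ⊕ (~(φ ⊕ (χ ⊕ χ)) ∨ ψ) = min(1, 0.340 + 0.428) = min(1, 0.768) = 0.768
~~(χ ∧ χ) ∨ (χ ⊕ (~(φ ⊕ (χ ⊕ χ)) ∨ ψ)) = max(0.340, 0.768) = 0.768

0.768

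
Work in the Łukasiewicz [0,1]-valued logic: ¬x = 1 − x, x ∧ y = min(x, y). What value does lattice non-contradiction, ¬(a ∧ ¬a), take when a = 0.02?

¬a = 1 − 0.02 = 0.98
a ∧ ¬a = min(0.02, 0.98) = 0.02
¬(a ∧ ¬a) = 1 − 0.02 = 0.98
(The value 0.98 < 1 shows this instance is not satisfied; not a Ł∞-tautology — its value is 1 − min(a, 1−a).)

0.98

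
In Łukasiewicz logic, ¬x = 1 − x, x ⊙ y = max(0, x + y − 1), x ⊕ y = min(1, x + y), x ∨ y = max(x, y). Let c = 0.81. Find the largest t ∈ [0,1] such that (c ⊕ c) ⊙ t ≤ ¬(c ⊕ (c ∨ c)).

0.00

c ⊕ c = min(1, 0.81 + 0.81) = min(1, 1.62) = 1.00
So the left factor is c ⊕ c = 1.00.
c ∨ c = max(0.81, 0.81) = 0.81
c ⊕ (c ∨ c) = min(1, 0.81 + 0.81) = min(1, 1.62) = 1.00
¬(c ⊕ (c ∨ c)) = 1 − 1.00 = 0.00
So the right-hand bound is ¬(c ⊕ (c ∨ c)) = 0.00.
The residuum of the Łukasiewicz t-norm gives the supremum: min(1, 1 − 1.00 + 0.00).
1 − 1.00 + 0.00 = 0.00, so t = min(1, 0.00) = 0.00.
Check: 1.00 ⊙ 0.00 = max(0, 0.00) = 0.00 ≤ 0.00.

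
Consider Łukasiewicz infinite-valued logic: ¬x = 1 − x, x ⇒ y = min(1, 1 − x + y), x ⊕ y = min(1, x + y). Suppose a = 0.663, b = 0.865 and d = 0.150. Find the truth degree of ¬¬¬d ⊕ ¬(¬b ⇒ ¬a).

0.850

¬d = 1 − 0.150 = 0.850
¬¬d = 1 − 0.850 = 0.150
¬¬¬d = 1 − 0.150 = 0.850
¬b = 1 − 0.865 = 0.135
¬a = 1 − 0.663 = 0.337
¬b ⇒ ¬a = min(1, 1 − 0.135 + 0.337) = min(1, 1.202) = 1.000
¬(¬b ⇒ ¬a) = 1 − 1.000 = 0.000
¬¬¬d ⊕ ¬(¬b ⇒ ¬a) = min(1, 0.850 + 0.000) = min(1, 0.850) = 0.850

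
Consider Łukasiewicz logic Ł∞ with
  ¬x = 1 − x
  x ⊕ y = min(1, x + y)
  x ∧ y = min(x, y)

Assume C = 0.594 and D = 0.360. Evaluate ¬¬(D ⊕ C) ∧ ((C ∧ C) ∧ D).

0.360

D ⊕ C = min(1, 0.360 + 0.594) = min(1, 0.954) = 0.954
¬(D ⊕ C) = 1 − 0.954 = 0.046
¬¬(D ⊕ C) = 1 − 0.046 = 0.954
C ∧ C = min(0.594, 0.594) = 0.594
(C ∧ C) ∧ D = min(0.594, 0.360) = 0.360
¬¬(D ⊕ C) ∧ ((C ∧ C) ∧ D) = min(0.954, 0.360) = 0.360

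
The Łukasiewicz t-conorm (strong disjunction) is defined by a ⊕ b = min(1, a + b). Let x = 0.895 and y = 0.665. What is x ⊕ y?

1.000

x ⊕ y = min(1, 0.895 + 0.665) = min(1, 1.560) = 1.000
For comparison, the Gödel t-conorm max(a, b) would give 0.895.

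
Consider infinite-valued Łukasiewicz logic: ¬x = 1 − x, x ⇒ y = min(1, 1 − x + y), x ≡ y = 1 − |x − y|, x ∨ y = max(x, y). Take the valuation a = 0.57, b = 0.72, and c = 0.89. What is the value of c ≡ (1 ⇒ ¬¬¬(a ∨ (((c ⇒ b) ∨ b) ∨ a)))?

c ⇒ b = min(1, 1 − 0.89 + 0.72) = min(1, 0.83) = 0.83
(c ⇒ b) ∨ b = max(0.83, 0.72) = 0.83
((c ⇒ b) ∨ b) ∨ a = max(0.83, 0.57) = 0.83
a ∨ (((c ⇒ b) ∨ b) ∨ a) = max(0.57, 0.83) = 0.83
¬(a ∨ (((c ⇒ b) ∨ b) ∨ a)) = 1 − 0.83 = 0.17
¬¬(a ∨ (((c ⇒ b) ∨ b) ∨ a)) = 1 − 0.17 = 0.83
¬¬¬(a ∨ (((c ⇒ b) ∨ b) ∨ a)) = 1 − 0.83 = 0.17
1 ⇒ ¬¬¬(a ∨ (((c ⇒ b) ∨ b) ∨ a)) = min(1, 1 − 1.00 + 0.17) = min(1, 0.17) = 0.17
c ≡ (1 ⇒ ¬¬¬(a ∨ (((c ⇒ b) ∨ b) ∨ a))) = 1 − |0.89 − 0.17| = 1 − 0.72 = 0.28

0.28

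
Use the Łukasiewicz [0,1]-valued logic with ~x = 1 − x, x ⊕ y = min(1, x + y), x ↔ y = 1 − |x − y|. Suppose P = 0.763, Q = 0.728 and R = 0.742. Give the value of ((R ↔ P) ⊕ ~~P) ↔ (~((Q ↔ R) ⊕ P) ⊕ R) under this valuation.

0.742

R ↔ P = 1 − |0.742 − 0.763| = 1 − 0.021 = 0.979
~P = 1 − 0.763 = 0.237
~~P = 1 − 0.237 = 0.763
(R ↔ P) ⊕ ~~P = min(1, 0.979 + 0.763) = min(1, 1.742) = 1.000
Q ↔ R = 1 − |0.728 − 0.742| = 1 − 0.014 = 0.986
(Q ↔ R) ⊕ P = min(1, 0.986 + 0.763) = min(1, 1.749) = 1.000
~((Q ↔ R) ⊕ P) = 1 − 1.000 = 0.000
~((Q ↔ R) ⊕ P) ⊕ R = min(1, 0.000 + 0.742) = min(1, 0.742) = 0.742
((R ↔ P) ⊕ ~~P) ↔ (~((Q ↔ R) ⊕ P) ⊕ R) = 1 − |1.000 − 0.742| = 1 − 0.258 = 0.742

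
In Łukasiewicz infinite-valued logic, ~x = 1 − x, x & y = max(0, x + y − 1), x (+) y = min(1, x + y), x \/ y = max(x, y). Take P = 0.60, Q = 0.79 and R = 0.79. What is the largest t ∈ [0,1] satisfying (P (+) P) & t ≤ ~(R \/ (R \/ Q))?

P (+) P = min(1, 0.60 + 0.60) = min(1, 1.20) = 1.00
So the left factor is P (+) P = 1.00.
R \/ Q = max(0.79, 0.79) = 0.79
R \/ (R \/ Q) = max(0.79, 0.79) = 0.79
~(R \/ (R \/ Q)) = 1 − 0.79 = 0.21
So the right-hand bound is ~(R \/ (R \/ Q)) = 0.21.
The residuum of the Łukasiewicz t-norm gives the supremum: min(1, 1 − 1.00 + 0.21).
1 − 1.00 + 0.21 = 0.21, so t = min(1, 0.21) = 0.21.
Check: 1.00 & 0.21 = max(0, 0.21) = 0.21 ≤ 0.21.

0.21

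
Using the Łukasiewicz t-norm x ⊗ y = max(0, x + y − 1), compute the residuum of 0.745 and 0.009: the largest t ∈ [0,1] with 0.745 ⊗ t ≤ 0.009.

The residuum of the Łukasiewicz t-norm gives the supremum: min(1, 1 − 0.745 + 0.009).
1 − 0.745 + 0.009 = 0.264, so t = min(1, 0.264) = 0.264.
Check: 0.745 ⊗ 0.264 = max(0, 0.009) = 0.009 ≤ 0.009.

0.264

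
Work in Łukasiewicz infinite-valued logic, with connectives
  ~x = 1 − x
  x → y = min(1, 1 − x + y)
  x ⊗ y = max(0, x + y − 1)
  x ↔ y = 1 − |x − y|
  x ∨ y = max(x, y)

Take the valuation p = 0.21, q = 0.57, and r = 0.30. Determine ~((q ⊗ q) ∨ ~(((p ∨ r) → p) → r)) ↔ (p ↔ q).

0.75

q ⊗ q = max(0, 0.57 + 0.57 − 1) = max(0, 0.14) = 0.14
p ∨ r = max(0.21, 0.30) = 0.30
(p ∨ r) → p = min(1, 1 − 0.30 + 0.21) = min(1, 0.91) = 0.91
((p ∨ r) → p) → r = min(1, 1 − 0.91 + 0.30) = min(1, 0.39) = 0.39
~(((p ∨ r) → p) → r) = 1 − 0.39 = 0.61
(q ⊗ q) ∨ ~(((p ∨ r) → p) → r) = max(0.14, 0.61) = 0.61
~((q ⊗ q) ∨ ~(((p ∨ r) → p) → r)) = 1 − 0.61 = 0.39
p ↔ q = 1 − |0.21 − 0.57| = 1 − 0.36 = 0.64
~((q ⊗ q) ∨ ~(((p ∨ r) → p) → r)) ↔ (p ↔ q) = 1 − |0.39 − 0.64| = 1 − 0.25 = 0.75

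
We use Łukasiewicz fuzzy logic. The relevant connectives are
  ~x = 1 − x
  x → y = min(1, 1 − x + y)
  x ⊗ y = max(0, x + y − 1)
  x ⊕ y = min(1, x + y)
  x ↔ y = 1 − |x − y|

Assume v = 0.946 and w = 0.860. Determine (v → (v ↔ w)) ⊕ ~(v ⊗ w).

1.000

v ↔ w = 1 − |0.946 − 0.860| = 1 − 0.086 = 0.914
v → (v ↔ w) = min(1, 1 − 0.946 + 0.914) = min(1, 0.968) = 0.968
v ⊗ w = max(0, 0.946 + 0.860 − 1) = max(0, 0.806) = 0.806
~(v ⊗ w) = 1 − 0.806 = 0.194
(v → (v ↔ w)) ⊕ ~(v ⊗ w) = min(1, 0.968 + 0.194) = min(1, 1.162) = 1.000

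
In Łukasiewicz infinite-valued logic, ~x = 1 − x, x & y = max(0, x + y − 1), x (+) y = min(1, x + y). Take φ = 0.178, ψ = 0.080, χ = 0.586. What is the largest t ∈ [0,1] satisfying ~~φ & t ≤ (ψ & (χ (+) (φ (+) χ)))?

~φ = 1 − 0.178 = 0.822
~~φ = 1 − 0.822 = 0.178
So the left factor is ~~φ = 0.178.
φ (+) χ = min(1, 0.178 + 0.586) = min(1, 0.764) = 0.764
χ (+) (φ (+) χ) = min(1, 0.586 + 0.764) = min(1, 1.350) = 1.000
ψ & (χ (+) (φ (+) χ)) = max(0, 0.080 + 1.000 − 1) = max(0, 0.080) = 0.080
So the right-hand bound is ψ & (χ (+) (φ (+) χ)) = 0.080.
The residuum of the Łukasiewicz t-norm gives the supremum: min(1, 1 − 0.178 + 0.080).
1 − 0.178 + 0.080 = 0.902, so t = min(1, 0.902) = 0.902.
Check: 0.178 & 0.902 = max(0, 0.080) = 0.080 ≤ 0.080.

0.902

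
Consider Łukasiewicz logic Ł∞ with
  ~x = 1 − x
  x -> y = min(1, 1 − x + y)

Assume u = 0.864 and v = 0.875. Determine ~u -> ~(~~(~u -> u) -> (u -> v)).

0.864

~u = 1 − 0.864 = 0.136
~u -> u = min(1, 1 − 0.136 + 0.864) = min(1, 1.728) = 1.000
~(~u -> u) = 1 − 1.000 = 0.000
~~(~u -> u) = 1 − 0.000 = 1.000
u -> v = min(1, 1 − 0.864 + 0.875) = min(1, 1.011) = 1.000
~~(~u -> u) -> (u -> v) = min(1, 1 − 1.000 + 1.000) = min(1, 1.000) = 1.000
~(~~(~u -> u) -> (u -> v)) = 1 − 1.000 = 0.000
~u -> ~(~~(~u -> u) -> (u -> v)) = min(1, 1 − 0.136 + 0.000) = min(1, 0.864) = 0.864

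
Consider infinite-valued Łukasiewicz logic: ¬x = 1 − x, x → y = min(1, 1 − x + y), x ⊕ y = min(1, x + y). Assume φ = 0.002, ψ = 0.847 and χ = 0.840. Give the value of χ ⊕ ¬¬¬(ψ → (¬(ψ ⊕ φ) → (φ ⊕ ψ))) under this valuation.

ψ ⊕ φ = min(1, 0.847 + 0.002) = min(1, 0.849) = 0.849
¬(ψ ⊕ φ) = 1 − 0.849 = 0.151
φ ⊕ ψ = min(1, 0.002 + 0.847) = min(1, 0.849) = 0.849
¬(ψ ⊕ φ) → (φ ⊕ ψ) = min(1, 1 − 0.151 + 0.849) = min(1, 1.698) = 1.000
ψ → (¬(ψ ⊕ φ) → (φ ⊕ ψ)) = min(1, 1 − 0.847 + 1.000) = min(1, 1.153) = 1.000
¬(ψ → (¬(ψ ⊕ φ) → (φ ⊕ ψ))) = 1 − 1.000 = 0.000
¬¬(ψ → (¬(ψ ⊕ φ) → (φ ⊕ ψ))) = 1 − 0.000 = 1.000
¬¬¬(ψ → (¬(ψ ⊕ φ) → (φ ⊕ ψ))) = 1 − 1.000 = 0.000
χ ⊕ ¬¬¬(ψ → (¬(ψ ⊕ φ) → (φ ⊕ ψ))) = min(1, 0.840 + 0.000) = min(1, 0.840) = 0.840

0.840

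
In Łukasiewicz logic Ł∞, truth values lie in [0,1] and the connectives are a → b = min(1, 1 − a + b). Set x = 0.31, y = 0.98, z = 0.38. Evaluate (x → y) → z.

x → y = min(1, 1 − 0.31 + 0.98) = min(1, 1.67) = 1.00
(x → y) → z = min(1, 1 − 1.00 + 0.38) = min(1, 0.38) = 0.38

0.38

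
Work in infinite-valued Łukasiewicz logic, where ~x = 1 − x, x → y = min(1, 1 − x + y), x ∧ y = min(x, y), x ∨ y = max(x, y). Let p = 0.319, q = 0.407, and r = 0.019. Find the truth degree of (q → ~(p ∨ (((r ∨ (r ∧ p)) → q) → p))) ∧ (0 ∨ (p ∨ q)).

r ∧ p = min(0.019, 0.319) = 0.019
r ∨ (r ∧ p) = max(0.019, 0.019) = 0.019
(r ∨ (r ∧ p)) → q = min(1, 1 − 0.019 + 0.407) = min(1, 1.388) = 1.000
((r ∨ (r ∧ p)) → q) → p = min(1, 1 − 1.000 + 0.319) = min(1, 0.319) = 0.319
p ∨ (((r ∨ (r ∧ p)) → q) → p) = max(0.319, 0.319) = 0.319
~(p ∨ (((r ∨ (r ∧ p)) → q) → p)) = 1 − 0.319 = 0.681
q → ~(p ∨ (((r ∨ (r ∧ p)) → q) → p)) = min(1, 1 − 0.407 + 0.681) = min(1, 1.274) = 1.000
p ∨ q = max(0.319, 0.407) = 0.407
0 ∨ (p ∨ q) = max(0.000, 0.407) = 0.407
(q → ~(p ∨ (((r ∨ (r ∧ p)) → q) → p))) ∧ (0 ∨ (p ∨ q)) = min(1.000, 0.407) = 0.407

0.407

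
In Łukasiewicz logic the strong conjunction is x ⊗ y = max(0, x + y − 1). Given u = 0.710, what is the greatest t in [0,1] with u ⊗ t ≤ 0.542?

The residuum of the Łukasiewicz t-norm gives the supremum: min(1, 1 − 0.710 + 0.542).
1 − 0.710 + 0.542 = 0.832, so t = min(1, 0.832) = 0.832.
Check: 0.710 ⊗ 0.832 = max(0, 0.542) = 0.542 ≤ 0.542.

0.832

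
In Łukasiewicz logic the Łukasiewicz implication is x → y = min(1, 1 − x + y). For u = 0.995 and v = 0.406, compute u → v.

0.411

u → v = min(1, 1 − 0.995 + 0.406) = min(1, 0.411) = 0.411
For comparison, the Gödel implication (1 if x ≤ y else y) would give 0.406.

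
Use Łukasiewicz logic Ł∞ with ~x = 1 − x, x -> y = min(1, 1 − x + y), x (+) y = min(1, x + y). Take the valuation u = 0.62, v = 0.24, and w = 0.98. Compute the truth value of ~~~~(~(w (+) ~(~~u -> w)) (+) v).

~u = 1 − 0.62 = 0.38
~~u = 1 − 0.38 = 0.62
~~u -> w = min(1, 1 − 0.62 + 0.98) = min(1, 1.36) = 1.00
~(~~u -> w) = 1 − 1.00 = 0.00
w (+) ~(~~u -> w) = min(1, 0.98 + 0.00) = min(1, 0.98) = 0.98
~(w (+) ~(~~u -> w)) = 1 − 0.98 = 0.02
~(w (+) ~(~~u -> w)) (+) v = min(1, 0.02 + 0.24) = min(1, 0.26) = 0.26
~(~(w (+) ~(~~u -> w)) (+) v) = 1 − 0.26 = 0.74
~~(~(w (+) ~(~~u -> w)) (+) v) = 1 − 0.74 = 0.26
~~~(~(w (+) ~(~~u -> w)) (+) v) = 1 − 0.26 = 0.74
~~~~(~(w (+) ~(~~u -> w)) (+) v) = 1 − 0.74 = 0.26

0.26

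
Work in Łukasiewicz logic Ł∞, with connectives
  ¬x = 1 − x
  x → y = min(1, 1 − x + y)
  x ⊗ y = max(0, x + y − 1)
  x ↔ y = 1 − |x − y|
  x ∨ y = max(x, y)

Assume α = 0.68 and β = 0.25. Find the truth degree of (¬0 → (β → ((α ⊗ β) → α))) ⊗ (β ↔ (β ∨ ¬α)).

¬0 = 1 − 0.00 = 1.00
α ⊗ β = max(0, 0.68 + 0.25 − 1) = max(0, -0.07) = 0.00
(α ⊗ β) → α = min(1, 1 − 0.00 + 0.68) = min(1, 1.68) = 1.00
β → ((α ⊗ β) → α) = min(1, 1 − 0.25 + 1.00) = min(1, 1.75) = 1.00
¬0 → (β → ((α ⊗ β) → α)) = min(1, 1 − 1.00 + 1.00) = min(1, 1.00) = 1.00
¬α = 1 − 0.68 = 0.32
β ∨ ¬α = max(0.25, 0.32) = 0.32
β ↔ (β ∨ ¬α) = 1 − |0.25 − 0.32| = 1 − 0.07 = 0.93
(¬0 → (β → ((α ⊗ β) → α))) ⊗ (β ↔ (β ∨ ¬α)) = max(0, 1.00 + 0.93 − 1) = max(0, 0.93) = 0.93

0.93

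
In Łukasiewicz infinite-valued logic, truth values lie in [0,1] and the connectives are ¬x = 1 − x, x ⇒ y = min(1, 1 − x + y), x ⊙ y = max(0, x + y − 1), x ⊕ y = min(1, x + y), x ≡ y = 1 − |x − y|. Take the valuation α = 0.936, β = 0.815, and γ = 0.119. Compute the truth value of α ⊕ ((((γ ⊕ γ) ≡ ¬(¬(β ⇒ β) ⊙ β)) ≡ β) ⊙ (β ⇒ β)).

1.000

γ ⊕ γ = min(1, 0.119 + 0.119) = min(1, 0.238) = 0.238
β ⇒ β = min(1, 1 − 0.815 + 0.815) = min(1, 1.000) = 1.000
¬(β ⇒ β) = 1 − 1.000 = 0.000
¬(β ⇒ β) ⊙ β = max(0, 0.000 + 0.815 − 1) = max(0, -0.185) = 0.000
¬(¬(β ⇒ β) ⊙ β) = 1 − 0.000 = 1.000
(γ ⊕ γ) ≡ ¬(¬(β ⇒ β) ⊙ β) = 1 − |0.238 − 1.000| = 1 − 0.762 = 0.238
((γ ⊕ γ) ≡ ¬(¬(β ⇒ β) ⊙ β)) ≡ β = 1 − |0.238 − 0.815| = 1 − 0.577 = 0.423
(((γ ⊕ γ) ≡ ¬(¬(β ⇒ β) ⊙ β)) ≡ β) ⊙ (β ⇒ β) = max(0, 0.423 + 1.000 − 1) = max(0, 0.423) = 0.423
α ⊕ ((((γ ⊕ γ) ≡ ¬(¬(β ⇒ β) ⊙ β)) ≡ β) ⊙ (β ⇒ β)) = min(1, 0.936 + 0.423) = min(1, 1.359) = 1.000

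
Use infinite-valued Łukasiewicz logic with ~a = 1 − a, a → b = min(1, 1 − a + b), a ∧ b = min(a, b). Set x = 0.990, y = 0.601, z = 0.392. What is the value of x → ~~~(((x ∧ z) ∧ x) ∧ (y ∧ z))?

0.618

x ∧ z = min(0.990, 0.392) = 0.392
(x ∧ z) ∧ x = min(0.392, 0.990) = 0.392
y ∧ z = min(0.601, 0.392) = 0.392
((x ∧ z) ∧ x) ∧ (y ∧ z) = min(0.392, 0.392) = 0.392
~(((x ∧ z) ∧ x) ∧ (y ∧ z)) = 1 − 0.392 = 0.608
~~(((x ∧ z) ∧ x) ∧ (y ∧ z)) = 1 − 0.608 = 0.392
~~~(((x ∧ z) ∧ x) ∧ (y ∧ z)) = 1 − 0.392 = 0.608
x → ~~~(((x ∧ z) ∧ x) ∧ (y ∧ z)) = min(1, 1 − 0.990 + 0.608) = min(1, 0.618) = 0.618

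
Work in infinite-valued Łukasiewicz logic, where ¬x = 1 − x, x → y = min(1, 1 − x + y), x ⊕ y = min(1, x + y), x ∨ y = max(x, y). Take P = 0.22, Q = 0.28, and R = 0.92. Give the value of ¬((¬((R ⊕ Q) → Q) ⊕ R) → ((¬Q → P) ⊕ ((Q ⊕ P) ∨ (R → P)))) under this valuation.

R ⊕ Q = min(1, 0.92 + 0.28) = min(1, 1.20) = 1.00
(R ⊕ Q) → Q = min(1, 1 − 1.00 + 0.28) = min(1, 0.28) = 0.28
¬((R ⊕ Q) → Q) = 1 − 0.28 = 0.72
¬((R ⊕ Q) → Q) ⊕ R = min(1, 0.72 + 0.92) = min(1, 1.64) = 1.00
¬Q = 1 − 0.28 = 0.72
¬Q → P = min(1, 1 − 0.72 + 0.22) = min(1, 0.50) = 0.50
Q ⊕ P = min(1, 0.28 + 0.22) = min(1, 0.50) = 0.50
R → P = min(1, 1 − 0.92 + 0.22) = min(1, 0.30) = 0.30
(Q ⊕ P) ∨ (R → P) = max(0.50, 0.30) = 0.50
(¬Q → P) ⊕ ((Q ⊕ P) ∨ (R → P)) = min(1, 0.50 + 0.50) = min(1, 1.00) = 1.00
(¬((R ⊕ Q) → Q) ⊕ R) → ((¬Q → P) ⊕ ((Q ⊕ P) ∨ (R → P))) = min(1, 1 − 1.00 + 1.00) = min(1, 1.00) = 1.00
¬((¬((R ⊕ Q) → Q) ⊕ R) → ((¬Q → P) ⊕ ((Q ⊕ P) ∨ (R → P)))) = 1 − 1.00 = 0.00

0.00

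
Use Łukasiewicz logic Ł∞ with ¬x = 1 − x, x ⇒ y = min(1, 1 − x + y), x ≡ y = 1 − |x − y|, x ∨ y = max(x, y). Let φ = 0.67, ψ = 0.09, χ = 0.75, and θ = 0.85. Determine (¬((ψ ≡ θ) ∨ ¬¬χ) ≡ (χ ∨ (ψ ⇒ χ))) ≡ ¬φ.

0.92

ψ ≡ θ = 1 − |0.09 − 0.85| = 1 − 0.76 = 0.24
¬χ = 1 − 0.75 = 0.25
¬¬χ = 1 − 0.25 = 0.75
(ψ ≡ θ) ∨ ¬¬χ = max(0.24, 0.75) = 0.75
¬((ψ ≡ θ) ∨ ¬¬χ) = 1 − 0.75 = 0.25
ψ ⇒ χ = min(1, 1 − 0.09 + 0.75) = min(1, 1.66) = 1.00
χ ∨ (ψ ⇒ χ) = max(0.75, 1.00) = 1.00
¬((ψ ≡ θ) ∨ ¬¬χ) ≡ (χ ∨ (ψ ⇒ χ)) = 1 − |0.25 − 1.00| = 1 − 0.75 = 0.25
¬φ = 1 − 0.67 = 0.33
(¬((ψ ≡ θ) ∨ ¬¬χ) ≡ (χ ∨ (ψ ⇒ χ))) ≡ ¬φ = 1 − |0.25 − 0.33| = 1 − 0.08 = 0.92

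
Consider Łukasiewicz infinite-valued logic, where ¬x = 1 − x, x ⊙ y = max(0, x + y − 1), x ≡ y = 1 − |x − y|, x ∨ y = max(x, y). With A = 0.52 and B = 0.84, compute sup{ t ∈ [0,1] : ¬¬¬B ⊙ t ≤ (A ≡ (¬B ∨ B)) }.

¬B = 1 − 0.84 = 0.16
¬¬B = 1 − 0.16 = 0.84
¬¬¬B = 1 − 0.84 = 0.16
So the left factor is ¬¬¬B = 0.16.
¬B ∨ B = max(0.16, 0.84) = 0.84
A ≡ (¬B ∨ B) = 1 − |0.52 − 0.84| = 1 − 0.32 = 0.68
So the right-hand bound is A ≡ (¬B ∨ B) = 0.68.
The residuum of the Łukasiewicz t-norm gives the supremum: min(1, 1 − 0.16 + 0.68).
1 − 0.16 + 0.68 = 1.52, so t = min(1, 1.52) = 1.00.
Check: 0.16 ⊙ 1.00 = max(0, 0.16) = 0.16 ≤ 0.68.

1.00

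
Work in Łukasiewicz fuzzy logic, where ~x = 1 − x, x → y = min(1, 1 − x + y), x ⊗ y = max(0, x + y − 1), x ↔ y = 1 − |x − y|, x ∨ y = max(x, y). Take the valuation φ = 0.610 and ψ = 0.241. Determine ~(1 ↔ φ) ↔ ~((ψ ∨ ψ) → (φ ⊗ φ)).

0.631

1 ↔ φ = 1 − |1.000 − 0.610| = 1 − 0.390 = 0.610
~(1 ↔ φ) = 1 − 0.610 = 0.390
ψ ∨ ψ = max(0.241, 0.241) = 0.241
φ ⊗ φ = max(0, 0.610 + 0.610 − 1) = max(0, 0.220) = 0.220
(ψ ∨ ψ) → (φ ⊗ φ) = min(1, 1 − 0.241 + 0.220) = min(1, 0.979) = 0.979
~((ψ ∨ ψ) → (φ ⊗ φ)) = 1 − 0.979 = 0.021
~(1 ↔ φ) ↔ ~((ψ ∨ ψ) → (φ ⊗ φ)) = 1 − |0.390 − 0.021| = 1 − 0.369 = 0.631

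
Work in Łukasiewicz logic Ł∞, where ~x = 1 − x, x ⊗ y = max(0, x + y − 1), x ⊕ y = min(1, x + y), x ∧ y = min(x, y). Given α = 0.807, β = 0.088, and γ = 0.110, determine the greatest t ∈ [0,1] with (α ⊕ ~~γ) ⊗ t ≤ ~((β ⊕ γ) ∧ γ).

~γ = 1 − 0.110 = 0.890
~~γ = 1 − 0.890 = 0.110
α ⊕ ~~γ = min(1, 0.807 + 0.110) = min(1, 0.917) = 0.917
So the left factor is α ⊕ ~~γ = 0.917.
β ⊕ γ = min(1, 0.088 + 0.110) = min(1, 0.198) = 0.198
(β ⊕ γ) ∧ γ = min(0.198, 0.110) = 0.110
~((β ⊕ γ) ∧ γ) = 1 − 0.110 = 0.890
So the right-hand bound is ~((β ⊕ γ) ∧ γ) = 0.890.
The residuum of the Łukasiewicz t-norm gives the supremum: min(1, 1 − 0.917 + 0.890).
1 − 0.917 + 0.890 = 0.973, so t = min(1, 0.973) = 0.973.
Check: 0.917 ⊗ 0.973 = max(0, 0.890) = 0.890 ≤ 0.890.

0.973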